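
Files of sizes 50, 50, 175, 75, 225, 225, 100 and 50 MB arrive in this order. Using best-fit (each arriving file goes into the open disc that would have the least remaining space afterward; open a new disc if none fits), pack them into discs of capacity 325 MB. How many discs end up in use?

  50 → disc 1 (new)  [load 50/325]
  50 → disc 1  [load 100/325]
  175 → disc 1  [load 275/325]
  75 → disc 2 (new)  [load 75/325]
  225 → disc 2  [load 300/325]
  225 → disc 3 (new)  [load 225/325]
  100 → disc 3  [load 325/325]
  50 → disc 1  [load 325/325]
3 discs opened.

3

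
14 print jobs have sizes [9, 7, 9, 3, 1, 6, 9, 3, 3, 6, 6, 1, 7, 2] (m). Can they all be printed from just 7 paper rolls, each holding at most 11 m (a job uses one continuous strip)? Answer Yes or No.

Total = 72 m; ⌈72/11⌉ = 7.
8 print jobs each exceed half the capacity and cannot share a roll, forcing at least 8 paper rolls.
At least 8 paper rolls are required, but only 7 are allowed.

No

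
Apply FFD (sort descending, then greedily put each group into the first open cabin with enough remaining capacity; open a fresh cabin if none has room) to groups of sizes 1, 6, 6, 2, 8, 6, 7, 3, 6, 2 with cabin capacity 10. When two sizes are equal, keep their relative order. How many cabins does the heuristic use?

Sorted descending: 8, 7, 6, 6, 6, 6, 3, 2, 2, 1.
  8 → cabin 1 (new)  [load 8/10]
  7 → cabin 2 (new)  [load 7/10]
  6 → cabin 3 (new)  [load 6/10]
  6 → cabin 4 (new)  [load 6/10]
  6 → cabin 5 (new)  [load 6/10]
  6 → cabin 6 (new)  [load 6/10]
  3 → cabin 2  [load 10/10]
  2 → cabin 1  [load 10/10]
  2 → cabin 3  [load 8/10]
  1 → cabin 3  [load 9/10]
6 cabins opened.

6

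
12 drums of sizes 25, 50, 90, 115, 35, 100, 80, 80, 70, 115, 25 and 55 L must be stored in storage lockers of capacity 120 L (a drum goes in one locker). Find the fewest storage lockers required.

8

Total = 115 + 115 + 100 + 90 + 80 + 80 + 70 + 55 + 50 + 35 + 25 + 25 = 840 L.
Lower bound: ⌈840/120⌉ = 7 storage lockers.
A packing using 8 storage lockers:
  locker 1: 115 = 115
  locker 2: 115 = 115
  locker 3: 100 = 100
  locker 4: 90 + 25 = 115
  locker 5: 80 + 35 = 115
  locker 6: 80 + 25 = 105
  locker 7: 70 + 50 = 120
  locker 8: 55 = 55
No arrangement into 7 storage lockers stays within capacity, so 8 is optimal.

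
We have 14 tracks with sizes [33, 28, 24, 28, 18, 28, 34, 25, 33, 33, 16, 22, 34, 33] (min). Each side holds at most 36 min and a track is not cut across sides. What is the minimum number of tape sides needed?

Total = 34 + 34 + 33 + 33 + 33 + 33 + 28 + 28 + 28 + 25 + 24 + 22 + 18 + 16 = 389 min.
Lower bound: ⌈389/36⌉ = 11 tape sides.
Also, 12 tracks each exceed 18 min, and no two of those can share a side, so at least 12 tape sides are needed.
A packing using 13 tape sides:
  side 1: 34 = 34
  side 2: 34 = 34
  side 3: 33 = 33
  side 4: 33 = 33
  side 5: 33 = 33
  side 6: 33 = 33
  side 7: 28 = 28
  side 8: 28 = 28
  side 9: 28 = 28
  side 10: 25 = 25
  side 11: 24 = 24
  side 12: 22 = 22
  side 13: 18 + 16 = 34
No arrangement into 12 tape sides stays within capacity, so 13 is optimal.

13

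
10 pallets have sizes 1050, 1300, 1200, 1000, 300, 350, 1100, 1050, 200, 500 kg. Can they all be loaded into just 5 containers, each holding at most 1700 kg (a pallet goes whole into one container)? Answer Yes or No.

No

Total = 8050 kg; ⌈8050/1700⌉ = 5.
6 pallets each exceed half the capacity and cannot share a container, forcing at least 6 containers.
At least 6 containers are required, but only 5 are allowed.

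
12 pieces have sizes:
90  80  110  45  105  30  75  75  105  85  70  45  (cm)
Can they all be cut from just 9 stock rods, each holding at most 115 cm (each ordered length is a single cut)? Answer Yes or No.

No

Total = 915 cm; ⌈915/115⌉ = 8.
9 pieces each exceed half the capacity and cannot share a stock rod, forcing at least 9 stock rods.
The bound of 9 does not rule out 9, but exhaustive search shows no assignment into 9 stock rods of capacity 115 cm exists — the minimum is 10.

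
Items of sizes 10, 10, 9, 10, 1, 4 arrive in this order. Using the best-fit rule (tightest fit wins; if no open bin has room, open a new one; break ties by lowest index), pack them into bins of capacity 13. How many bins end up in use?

  10 → bin 1 (new)  [load 10/13]
  10 → bin 2 (new)  [load 10/13]
  9 → bin 3 (new)  [load 9/13]
  10 → bin 4 (new)  [load 10/13]
  1 → bin 1  [load 11/13]
  4 → bin 3  [load 13/13]
4 bins opened.

4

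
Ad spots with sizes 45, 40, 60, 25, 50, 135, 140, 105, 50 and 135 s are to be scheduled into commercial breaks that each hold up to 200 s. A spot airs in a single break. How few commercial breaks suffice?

4

Total = 140 + 135 + 135 + 105 + 60 + 50 + 50 + 45 + 40 + 25 = 785 s.
Lower bound: ⌈785/200⌉ = 4 commercial breaks.
A packing using 4 commercial breaks:
  break 1: 140 + 60 = 200
  break 2: 135 + 50 = 185
  break 3: 135 + 40 + 25 = 200
  break 4: 105 + 50 + 45 = 200
This matches the lower bound, so 4 is optimal.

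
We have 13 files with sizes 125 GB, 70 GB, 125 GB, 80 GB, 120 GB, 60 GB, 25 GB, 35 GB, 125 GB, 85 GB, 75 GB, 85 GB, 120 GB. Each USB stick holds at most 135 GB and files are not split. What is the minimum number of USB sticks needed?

10

Total = 125 + 125 + 125 + 120 + 120 + 85 + 85 + 80 + 75 + 70 + 60 + 35 + 25 = 1130 GB.
Lower bound: ⌈1130/135⌉ = 9 USB sticks.
Also, 10 files each exceed 135/2 GB, and no two of those can share a USB stick, so at least 10 USB sticks are needed.
A packing using 10 USB sticks:
  USB stick 1: 125 = 125
  USB stick 2: 125 = 125
  USB stick 3: 125 = 125
  USB stick 4: 120 = 120
  USB stick 5: 120 = 120
  USB stick 6: 85 + 35 = 120
  USB stick 7: 85 + 25 = 110
  USB stick 8: 80 = 80
  USB stick 9: 75 + 60 = 135
  USB stick 10: 70 = 70
This matches the lower bound, so 10 is optimal.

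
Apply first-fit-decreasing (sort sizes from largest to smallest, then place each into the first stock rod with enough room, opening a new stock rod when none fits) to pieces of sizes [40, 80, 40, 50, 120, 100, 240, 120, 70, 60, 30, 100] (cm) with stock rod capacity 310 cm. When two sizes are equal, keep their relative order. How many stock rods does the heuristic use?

4

Sorted descending: 240, 120, 120, 100, 100, 80, 70, 60, 50, 40, 40, 30.
  240 → stock rod 1 (new)  [load 240/310]
  120 → stock rod 2 (new)  [load 120/310]
  120 → stock rod 2  [load 240/310]
  100 → stock rod 3 (new)  [load 100/310]
  100 → stock rod 3  [load 200/310]
  80 → stock rod 3  [load 280/310]
  70 → stock rod 1  [load 310/310]
  60 → stock rod 2  [load 300/310]
  50 → stock rod 4 (new)  [load 50/310]
  40 → stock rod 4  [load 90/310]
  40 → stock rod 4  [load 130/310]
  30 → stock rod 3  [load 310/310]
4 stock rods opened.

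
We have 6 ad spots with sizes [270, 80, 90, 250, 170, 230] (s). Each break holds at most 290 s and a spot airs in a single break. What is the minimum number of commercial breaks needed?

Total = 270 + 250 + 230 + 170 + 90 + 80 = 1090 s.
Lower bound: ⌈1090/290⌉ = 4 commercial breaks.
A packing using 5 commercial breaks:
  break 1: 270 = 270
  break 2: 250 = 250
  break 3: 230 = 230
  break 4: 170 + 90 = 260
  break 5: 80 = 80
No arrangement into 4 commercial breaks stays within capacity, so 5 is optimal.

5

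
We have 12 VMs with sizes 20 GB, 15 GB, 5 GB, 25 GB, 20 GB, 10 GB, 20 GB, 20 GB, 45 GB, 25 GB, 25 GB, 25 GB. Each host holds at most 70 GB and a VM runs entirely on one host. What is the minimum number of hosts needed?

4

Total = 45 + 25 + 25 + 25 + 25 + 20 + 20 + 20 + 20 + 15 + 10 + 5 = 255 GB.
Lower bound: ⌈255/70⌉ = 4 hosts.
A packing using 4 hosts:
  host 1: 45 + 25 = 70
  host 2: 25 + 25 + 20 = 70
  host 3: 25 + 20 + 20 + 5 = 70
  host 4: 20 + 15 + 10 = 45
This matches the lower bound, so 4 is optimal.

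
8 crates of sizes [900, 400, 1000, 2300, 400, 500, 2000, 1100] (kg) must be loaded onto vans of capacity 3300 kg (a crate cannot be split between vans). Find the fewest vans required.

3

Total = 2300 + 2000 + 1100 + 1000 + 900 + 500 + 400 + 400 = 8600 kg.
Lower bound: ⌈8600/3300⌉ = 3 vans.
A packing using 3 vans:
  van 1: 2300 + 1000 = 3300
  van 2: 2000 + 1100 = 3100
  van 3: 900 + 500 + 400 + 400 = 2200
This matches the lower bound, so 3 is optimal.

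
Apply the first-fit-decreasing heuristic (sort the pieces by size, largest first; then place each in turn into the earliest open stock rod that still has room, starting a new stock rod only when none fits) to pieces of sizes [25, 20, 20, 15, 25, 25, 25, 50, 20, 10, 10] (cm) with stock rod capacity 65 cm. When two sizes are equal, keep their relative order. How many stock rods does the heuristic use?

4

Sorted descending: 50, 25, 25, 25, 25, 20, 20, 20, 15, 10, 10.
  50 → stock rod 1 (new)  [load 50/65]
  25 → stock rod 2 (new)  [load 25/65]
  25 → stock rod 2  [load 50/65]
  25 → stock rod 3 (new)  [load 25/65]
  25 → stock rod 3  [load 50/65]
  20 → stock rod 4 (new)  [load 20/65]
  20 → stock rod 4  [load 40/65]
  20 → stock rod 4  [load 60/65]
  15 → stock rod 1  [load 65/65]
  10 → stock rod 2  [load 60/65]
  10 → stock rod 3  [load 60/65]
4 stock rods opened.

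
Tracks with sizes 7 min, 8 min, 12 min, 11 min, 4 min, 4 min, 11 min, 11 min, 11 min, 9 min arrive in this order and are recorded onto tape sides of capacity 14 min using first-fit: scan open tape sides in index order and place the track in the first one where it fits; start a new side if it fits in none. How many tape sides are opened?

8

  7 → side 1 (new)  [load 7/14]
  8 → side 2 (new)  [load 8/14]
  12 → side 3 (new)  [load 12/14]
  11 → side 4 (new)  [load 11/14]
  4 → side 1  [load 11/14]
  4 → side 2  [load 12/14]
  11 → side 5 (new)  [load 11/14]
  11 → side 6 (new)  [load 11/14]
  11 → side 7 (new)  [load 11/14]
  9 → side 8 (new)  [load 9/14]
8 tape sides opened.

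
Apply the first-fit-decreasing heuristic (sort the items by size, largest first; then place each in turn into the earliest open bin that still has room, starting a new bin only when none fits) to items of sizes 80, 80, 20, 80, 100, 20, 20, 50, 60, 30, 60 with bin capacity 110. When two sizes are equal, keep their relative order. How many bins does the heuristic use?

Sorted descending: 100, 80, 80, 80, 60, 60, 50, 30, 20, 20, 20.
  100 → bin 1 (new)  [load 100/110]
  80 → bin 2 (new)  [load 80/110]
  80 → bin 3 (new)  [load 80/110]
  80 → bin 4 (new)  [load 80/110]
  60 → bin 5 (new)  [load 60/110]
  60 → bin 6 (new)  [load 60/110]
  50 → bin 5  [load 110/110]
  30 → bin 2  [load 110/110]
  20 → bin 3  [load 100/110]
  20 → bin 4  [load 100/110]
  20 → bin 6  [load 80/110]
6 bins opened.

6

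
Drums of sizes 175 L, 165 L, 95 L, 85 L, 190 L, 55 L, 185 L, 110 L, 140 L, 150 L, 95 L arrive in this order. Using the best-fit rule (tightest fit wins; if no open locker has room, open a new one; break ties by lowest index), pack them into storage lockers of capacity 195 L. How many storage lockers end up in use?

9

  175 → locker 1 (new)  [load 175/195]
  165 → locker 2 (new)  [load 165/195]
  95 → locker 3 (new)  [load 95/195]
  85 → locker 3  [load 180/195]
  190 → locker 4 (new)  [load 190/195]
  55 → locker 5 (new)  [load 55/195]
  185 → locker 6 (new)  [load 185/195]
  110 → locker 5  [load 165/195]
  140 → locker 7 (new)  [load 140/195]
  150 → locker 8 (new)  [load 150/195]
  95 → locker 9 (new)  [load 95/195]
9 storage lockers opened.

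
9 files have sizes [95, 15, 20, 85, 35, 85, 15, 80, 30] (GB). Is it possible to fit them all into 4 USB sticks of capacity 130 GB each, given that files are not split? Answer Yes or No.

Yes

A valid assignment using 4 USB sticks:
  USB stick 1: 95 + 35 = 130
  USB stick 2: 85 + 30 + 15 = 130
  USB stick 3: 85 + 20 + 15 = 120
  USB stick 4: 80 = 80
Every load is within 130 GB, so 4 USB sticks suffice.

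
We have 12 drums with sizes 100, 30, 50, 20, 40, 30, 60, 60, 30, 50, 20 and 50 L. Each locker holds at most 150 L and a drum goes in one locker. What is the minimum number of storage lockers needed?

Total = 100 + 60 + 60 + 50 + 50 + 50 + 40 + 30 + 30 + 30 + 20 + 20 = 540 L.
Lower bound: ⌈540/150⌉ = 4 storage lockers.
A packing using 4 storage lockers:
  locker 1: 100 + 50 = 150
  locker 2: 60 + 60 + 30 = 150
  locker 3: 50 + 50 + 40 = 140
  locker 4: 30 + 30 + 20 + 20 = 100
This matches the lower bound, so 4 is optimal.

4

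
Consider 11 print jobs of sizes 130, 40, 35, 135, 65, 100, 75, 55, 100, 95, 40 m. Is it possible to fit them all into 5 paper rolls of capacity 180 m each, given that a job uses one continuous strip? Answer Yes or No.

Total = 870 m; ⌈870/180⌉ = 5.
The bound of 5 does not rule out 5, but exhaustive search shows no assignment into 5 paper rolls of capacity 180 m exists — the minimum is 6.

No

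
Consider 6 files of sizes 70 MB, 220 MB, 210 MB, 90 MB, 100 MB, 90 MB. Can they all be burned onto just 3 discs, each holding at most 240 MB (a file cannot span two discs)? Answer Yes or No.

Total = 780 MB; ⌈780/240⌉ = 4.
At least 4 discs are required, but only 3 are allowed.

No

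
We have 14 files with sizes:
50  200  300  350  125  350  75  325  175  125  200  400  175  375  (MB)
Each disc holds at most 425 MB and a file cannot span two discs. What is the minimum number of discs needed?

Total = 400 + 375 + 350 + 350 + 325 + 300 + 200 + 200 + 175 + 175 + 125 + 125 + 75 + 50 = 3225 MB.
Lower bound: ⌈3225/425⌉ = 8 discs.
A packing using 9 discs:
  disc 1: 400 = 400
  disc 2: 375 + 50 = 425
  disc 3: 350 + 75 = 425
  disc 4: 350 = 350
  disc 5: 325 = 325
  disc 6: 300 + 125 = 425
  disc 7: 200 + 200 = 400
  disc 8: 175 + 175 = 350
  disc 9: 125 = 125
No arrangement into 8 discs stays within capacity, so 9 is optimal.

9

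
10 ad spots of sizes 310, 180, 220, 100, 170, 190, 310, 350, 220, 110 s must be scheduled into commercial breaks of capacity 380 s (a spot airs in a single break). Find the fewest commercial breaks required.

7

Total = 350 + 310 + 310 + 220 + 220 + 190 + 180 + 170 + 110 + 100 = 2160 s.
Lower bound: ⌈2160/380⌉ = 6 commercial breaks.
A packing using 7 commercial breaks:
  break 1: 350 = 350
  break 2: 310 = 310
  break 3: 310 = 310
  break 4: 220 + 110 = 330
  break 5: 220 + 100 = 320
  break 6: 190 + 180 = 370
  break 7: 170 = 170
No arrangement into 6 commercial breaks stays within capacity, so 7 is optimal.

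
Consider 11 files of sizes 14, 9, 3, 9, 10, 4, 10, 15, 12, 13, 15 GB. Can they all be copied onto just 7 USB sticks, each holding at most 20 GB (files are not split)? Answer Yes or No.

A valid assignment using 7 USB sticks:
  USB stick 1: 15 + 4 = 19
  USB stick 2: 15 + 3 = 18
  USB stick 3: 14 = 14
  USB stick 4: 13 = 13
  USB stick 5: 12 = 12
  USB stick 6: 10 + 10 = 20
  USB stick 7: 9 + 9 = 18
Every load is within 20 GB, so 7 USB sticks suffice.

Yes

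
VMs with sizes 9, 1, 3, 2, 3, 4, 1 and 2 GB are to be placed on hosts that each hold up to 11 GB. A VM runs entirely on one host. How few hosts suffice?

Total = 9 + 4 + 3 + 3 + 2 + 2 + 1 + 1 = 25 GB.
Lower bound: ⌈25/11⌉ = 3 hosts.
A packing using 3 hosts:
  host 1: 9 + 2 = 11
  host 2: 4 + 3 + 3 + 1 = 11
  host 3: 2 + 1 = 3
This matches the lower bound, so 3 is optimal.

3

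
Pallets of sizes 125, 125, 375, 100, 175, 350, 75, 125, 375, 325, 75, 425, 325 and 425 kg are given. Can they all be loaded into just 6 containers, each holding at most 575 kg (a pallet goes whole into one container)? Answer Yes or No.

Total = 3400 kg; ⌈3400/575⌉ = 6.
7 pallets each exceed half the capacity and cannot share a container, forcing at least 7 containers.
At least 7 containers are required, but only 6 are allowed.

No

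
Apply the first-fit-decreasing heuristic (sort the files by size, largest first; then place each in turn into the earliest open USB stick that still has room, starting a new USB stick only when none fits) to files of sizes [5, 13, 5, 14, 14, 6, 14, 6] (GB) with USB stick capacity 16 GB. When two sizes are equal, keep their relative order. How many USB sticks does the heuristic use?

Sorted descending: 14, 14, 14, 13, 6, 6, 5, 5.
  14 → USB stick 1 (new)  [load 14/16]
  14 → USB stick 2 (new)  [load 14/16]
  14 → USB stick 3 (new)  [load 14/16]
  13 → USB stick 4 (new)  [load 13/16]
  6 → USB stick 5 (new)  [load 6/16]
  6 → USB stick 5  [load 12/16]
  5 → USB stick 6 (new)  [load 5/16]
  5 → USB stick 6  [load 10/16]
6 USB sticks opened.

6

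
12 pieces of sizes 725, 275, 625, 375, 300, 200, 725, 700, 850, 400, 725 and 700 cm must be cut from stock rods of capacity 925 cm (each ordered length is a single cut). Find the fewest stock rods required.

9

Total = 850 + 725 + 725 + 725 + 700 + 700 + 625 + 400 + 375 + 300 + 275 + 200 = 6600 cm.
Lower bound: ⌈6600/925⌉ = 8 stock rods.
A packing using 9 stock rods:
  stock rod 1: 850 = 850
  stock rod 2: 725 + 200 = 925
  stock rod 3: 725 = 725
  stock rod 4: 725 = 725
  stock rod 5: 700 = 700
  stock rod 6: 700 = 700
  stock rod 7: 625 + 300 = 925
  stock rod 8: 400 + 375 = 775
  stock rod 9: 275 = 275
No arrangement into 8 stock rods stays within capacity, so 9 is optimal.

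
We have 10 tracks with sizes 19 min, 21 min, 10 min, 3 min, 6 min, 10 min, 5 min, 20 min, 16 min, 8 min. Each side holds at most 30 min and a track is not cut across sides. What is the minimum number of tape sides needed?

Total = 21 + 20 + 19 + 16 + 10 + 10 + 8 + 6 + 5 + 3 = 118 min.
Lower bound: ⌈118/30⌉ = 4 tape sides.
A packing using 4 tape sides:
  side 1: 21 + 8 = 29
  side 2: 20 + 10 = 30
  side 3: 19 + 10 = 29
  side 4: 16 + 6 + 5 + 3 = 30
This matches the lower bound, so 4 is optimal.

4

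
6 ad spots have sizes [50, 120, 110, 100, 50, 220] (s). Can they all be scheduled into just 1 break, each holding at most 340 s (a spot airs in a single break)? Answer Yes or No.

No

Total = 650 s; ⌈650/340⌉ = 2.
At least 2 commercial breaks are required, but only 1 is allowed.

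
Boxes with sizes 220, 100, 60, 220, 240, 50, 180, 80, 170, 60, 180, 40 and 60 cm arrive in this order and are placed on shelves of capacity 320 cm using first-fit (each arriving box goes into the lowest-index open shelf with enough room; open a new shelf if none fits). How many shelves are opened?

6

  220 → shelf 1 (new)  [load 220/320]
  100 → shelf 1  [load 320/320]
  60 → shelf 2 (new)  [load 60/320]
  220 → shelf 2  [load 280/320]
  240 → shelf 3 (new)  [load 240/320]
  50 → shelf 3  [load 290/320]
  180 → shelf 4 (new)  [load 180/320]
  80 → shelf 4  [load 260/320]
  170 → shelf 5 (new)  [load 170/320]
  60 → shelf 4  [load 320/320]
  180 → shelf 6 (new)  [load 180/320]
  40 → shelf 2  [load 320/320]
  60 → shelf 5  [load 230/320]
6 shelves opened.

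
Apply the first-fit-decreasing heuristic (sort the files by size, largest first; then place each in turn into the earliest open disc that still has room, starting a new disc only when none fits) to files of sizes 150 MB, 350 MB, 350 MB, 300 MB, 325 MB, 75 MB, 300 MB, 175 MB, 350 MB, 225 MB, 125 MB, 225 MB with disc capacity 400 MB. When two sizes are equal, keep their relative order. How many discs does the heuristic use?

9

Sorted descending: 350, 350, 350, 325, 300, 300, 225, 225, 175, 150, 125, 75.
  350 → disc 1 (new)  [load 350/400]
  350 → disc 2 (new)  [load 350/400]
  350 → disc 3 (new)  [load 350/400]
  325 → disc 4 (new)  [load 325/400]
  300 → disc 5 (new)  [load 300/400]
  300 → disc 6 (new)  [load 300/400]
  225 → disc 7 (new)  [load 225/400]
  225 → disc 8 (new)  [load 225/400]
  175 → disc 7  [load 400/400]
  150 → disc 8  [load 375/400]
  125 → disc 9 (new)  [load 125/400]
  75 → disc 4  [load 400/400]
9 discs opened.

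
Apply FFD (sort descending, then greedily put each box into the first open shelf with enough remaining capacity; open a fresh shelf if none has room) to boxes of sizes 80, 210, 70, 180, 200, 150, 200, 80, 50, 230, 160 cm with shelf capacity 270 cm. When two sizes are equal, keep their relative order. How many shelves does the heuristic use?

7

Sorted descending: 230, 210, 200, 200, 180, 160, 150, 80, 80, 70, 50.
  230 → shelf 1 (new)  [load 230/270]
  210 → shelf 2 (new)  [load 210/270]
  200 → shelf 3 (new)  [load 200/270]
  200 → shelf 4 (new)  [load 200/270]
  180 → shelf 5 (new)  [load 180/270]
  160 → shelf 6 (new)  [load 160/270]
  150 → shelf 7 (new)  [load 150/270]
  80 → shelf 5  [load 260/270]
  80 → shelf 6  [load 240/270]
  70 → shelf 3  [load 270/270]
  50 → shelf 2  [load 260/270]
7 shelves opened.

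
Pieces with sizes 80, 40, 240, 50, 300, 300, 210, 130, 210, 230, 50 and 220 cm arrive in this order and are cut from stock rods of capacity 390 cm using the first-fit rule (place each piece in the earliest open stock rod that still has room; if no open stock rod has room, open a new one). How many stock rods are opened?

  80 → stock rod 1 (new)  [load 80/390]
  40 → stock rod 1  [load 120/390]
  240 → stock rod 1  [load 360/390]
  50 → stock rod 2 (new)  [load 50/390]
  300 → stock rod 2  [load 350/390]
  300 → stock rod 3 (new)  [load 300/390]
  210 → stock rod 4 (new)  [load 210/390]
  130 → stock rod 4  [load 340/390]
  210 → stock rod 5 (new)  [load 210/390]
  230 → stock rod 6 (new)  [load 230/390]
  50 → stock rod 3  [load 350/390]
  220 → stock rod 7 (new)  [load 220/390]
7 stock rods opened.

7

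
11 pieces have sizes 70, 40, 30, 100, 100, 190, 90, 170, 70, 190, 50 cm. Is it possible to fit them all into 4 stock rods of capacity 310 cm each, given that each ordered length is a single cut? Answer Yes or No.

A valid assignment using 4 stock rods:
  stock rod 1: 190 + 100 = 290
  stock rod 2: 190 + 100 = 290
  stock rod 3: 170 + 90 + 50 = 310
  stock rod 4: 70 + 70 + 40 + 30 = 210
Every load is within 310 cm, so 4 stock rods suffice.

Yes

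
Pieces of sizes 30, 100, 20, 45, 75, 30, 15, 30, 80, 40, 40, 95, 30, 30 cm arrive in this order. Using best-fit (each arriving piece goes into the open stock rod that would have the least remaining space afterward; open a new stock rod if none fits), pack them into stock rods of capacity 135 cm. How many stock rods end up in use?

  30 → stock rod 1 (new)  [load 30/135]
  100 → stock rod 1  [load 130/135]
  20 → stock rod 2 (new)  [load 20/135]
  45 → stock rod 2  [load 65/135]
  75 → stock rod 3 (new)  [load 75/135]
  30 → stock rod 3  [load 105/135]
  15 → stock rod 3  [load 120/135]
  30 → stock rod 2  [load 95/135]
  80 → stock rod 4 (new)  [load 80/135]
  40 → stock rod 2  [load 135/135]
  40 → stock rod 4  [load 120/135]
  95 → stock rod 5 (new)  [load 95/135]
  30 → stock rod 5  [load 125/135]
  30 → stock rod 6 (new)  [load 30/135]
6 stock rods opened.

6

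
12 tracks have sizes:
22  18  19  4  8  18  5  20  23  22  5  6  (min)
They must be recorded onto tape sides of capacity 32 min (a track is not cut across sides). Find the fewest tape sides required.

Total = 23 + 22 + 22 + 20 + 19 + 18 + 18 + 8 + 6 + 5 + 5 + 4 = 170 min.
Lower bound: ⌈170/32⌉ = 6 tape sides.
Also, 7 tracks each exceed 16 min, and no two of those can share a side, so at least 7 tape sides are needed.
A packing using 7 tape sides:
  side 1: 23 + 8 = 31
  side 2: 22 + 6 + 4 = 32
  side 3: 22 + 5 + 5 = 32
  side 4: 20 = 20
  side 5: 19 = 19
  side 6: 18 = 18
  side 7: 18 = 18
This matches the lower bound, so 7 is optimal.

7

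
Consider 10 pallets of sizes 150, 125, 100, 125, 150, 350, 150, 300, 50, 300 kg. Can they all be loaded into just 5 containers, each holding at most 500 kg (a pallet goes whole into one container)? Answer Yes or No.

A valid assignment using 4 containers:
  container 1: 350 + 150 = 500
  container 2: 300 + 150 + 50 = 500
  container 3: 300 + 150 = 450
  container 4: 125 + 125 + 100 = 350
That uses only 4 ≤ 5, so 5 containers are enough.

Yes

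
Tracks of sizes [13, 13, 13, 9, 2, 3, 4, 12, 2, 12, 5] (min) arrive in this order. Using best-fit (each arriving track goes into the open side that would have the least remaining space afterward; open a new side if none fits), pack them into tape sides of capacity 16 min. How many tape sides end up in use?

  13 → side 1 (new)  [load 13/16]
  13 → side 2 (new)  [load 13/16]
  13 → side 3 (new)  [load 13/16]
  9 → side 4 (new)  [load 9/16]
  2 → side 1  [load 15/16]
  3 → side 2  [load 16/16]
  4 → side 4  [load 13/16]
  12 → side 5 (new)  [load 12/16]
  2 → side 3  [load 15/16]
  12 → side 6 (new)  [load 12/16]
  5 → side 7 (new)  [load 5/16]
7 tape sides opened.

7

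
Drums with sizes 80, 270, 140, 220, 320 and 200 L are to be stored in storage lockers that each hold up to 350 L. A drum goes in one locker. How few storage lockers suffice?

4

Total = 320 + 270 + 220 + 200 + 140 + 80 = 1230 L.
Lower bound: ⌈1230/350⌉ = 4 storage lockers.
A packing using 4 storage lockers:
  locker 1: 320 = 320
  locker 2: 270 + 80 = 350
  locker 3: 220 = 220
  locker 4: 200 + 140 = 340
This matches the lower bound, so 4 is optimal.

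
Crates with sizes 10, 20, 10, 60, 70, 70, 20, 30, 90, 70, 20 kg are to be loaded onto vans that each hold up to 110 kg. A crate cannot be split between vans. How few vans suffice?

Total = 90 + 70 + 70 + 70 + 60 + 30 + 20 + 20 + 20 + 10 + 10 = 470 kg.
Lower bound: ⌈470/110⌉ = 5 vans.
A packing using 5 vans:
  van 1: 90 + 20 = 110
  van 2: 70 + 30 + 10 = 110
  van 3: 70 + 20 + 20 = 110
  van 4: 70 + 10 = 80
  van 5: 60 = 60
This matches the lower bound, so 5 is optimal.

5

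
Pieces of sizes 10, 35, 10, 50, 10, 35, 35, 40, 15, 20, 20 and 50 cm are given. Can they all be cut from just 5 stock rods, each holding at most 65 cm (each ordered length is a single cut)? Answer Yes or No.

No

Total = 330 cm; ⌈330/65⌉ = 6.
At least 6 stock rods are required, but only 5 are allowed.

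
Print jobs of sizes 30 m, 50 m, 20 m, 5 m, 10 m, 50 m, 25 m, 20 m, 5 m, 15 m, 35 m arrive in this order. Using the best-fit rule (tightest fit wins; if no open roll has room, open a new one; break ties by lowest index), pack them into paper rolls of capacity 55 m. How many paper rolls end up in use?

  30 → roll 1 (new)  [load 30/55]
  50 → roll 2 (new)  [load 50/55]
  20 → roll 1  [load 50/55]
  5 → roll 1  [load 55/55]
  10 → roll 3 (new)  [load 10/55]
  50 → roll 4 (new)  [load 50/55]
  25 → roll 3  [load 35/55]
  20 → roll 3  [load 55/55]
  5 → roll 2  [load 55/55]
  15 → roll 5 (new)  [load 15/55]
  35 → roll 5  [load 50/55]
5 paper rolls opened.

5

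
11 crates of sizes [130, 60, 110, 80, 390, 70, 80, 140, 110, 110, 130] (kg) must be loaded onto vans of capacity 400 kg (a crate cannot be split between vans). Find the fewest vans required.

Total = 390 + 140 + 130 + 130 + 110 + 110 + 110 + 80 + 80 + 70 + 60 = 1410 kg.
Lower bound: ⌈1410/400⌉ = 4 vans.
A packing using 4 vans:
  van 1: 390 = 390
  van 2: 140 + 130 + 130 = 400
  van 3: 110 + 110 + 110 + 70 = 400
  van 4: 80 + 80 + 60 = 220
This matches the lower bound, so 4 is optimal.

4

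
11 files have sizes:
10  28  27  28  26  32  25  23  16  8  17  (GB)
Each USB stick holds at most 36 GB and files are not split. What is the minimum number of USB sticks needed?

8

Total = 32 + 28 + 28 + 27 + 26 + 25 + 23 + 17 + 16 + 10 + 8 = 240 GB.
Lower bound: ⌈240/36⌉ = 7 USB sticks.
A packing using 8 USB sticks:
  USB stick 1: 32 = 32
  USB stick 2: 28 + 8 = 36
  USB stick 3: 28 = 28
  USB stick 4: 27 = 27
  USB stick 5: 26 + 10 = 36
  USB stick 6: 25 = 25
  USB stick 7: 23 = 23
  USB stick 8: 17 + 16 = 33
No arrangement into 7 USB sticks stays within capacity, so 8 is optimal.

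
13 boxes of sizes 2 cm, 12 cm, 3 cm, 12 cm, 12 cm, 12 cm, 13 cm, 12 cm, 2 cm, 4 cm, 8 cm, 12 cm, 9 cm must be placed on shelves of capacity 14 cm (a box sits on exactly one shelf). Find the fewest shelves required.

Total = 13 + 12 + 12 + 12 + 12 + 12 + 12 + 9 + 8 + 4 + 3 + 2 + 2 = 113 cm.
Lower bound: ⌈113/14⌉ = 9 shelves.
A packing using 9 shelves:
  shelf 1: 13 = 13
  shelf 2: 12 + 2 = 14
  shelf 3: 12 + 2 = 14
  shelf 4: 12 = 12
  shelf 5: 12 = 12
  shelf 6: 12 = 12
  shelf 7: 12 = 12
  shelf 8: 9 + 4 = 13
  shelf 9: 8 + 3 = 11
This matches the lower bound, so 9 is optimal.

9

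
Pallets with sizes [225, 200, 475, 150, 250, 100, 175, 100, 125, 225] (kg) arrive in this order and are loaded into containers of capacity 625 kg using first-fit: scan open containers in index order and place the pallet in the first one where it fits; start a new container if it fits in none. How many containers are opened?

  225 → container 1 (new)  [load 225/625]
  200 → container 1  [load 425/625]
  475 → container 2 (new)  [load 475/625]
  150 → container 1  [load 575/625]
  250 → container 3 (new)  [load 250/625]
  100 → container 2  [load 575/625]
  175 → container 3  [load 425/625]
  100 → container 3  [load 525/625]
  125 → container 4 (new)  [load 125/625]
  225 → container 4  [load 350/625]
4 containers opened.

4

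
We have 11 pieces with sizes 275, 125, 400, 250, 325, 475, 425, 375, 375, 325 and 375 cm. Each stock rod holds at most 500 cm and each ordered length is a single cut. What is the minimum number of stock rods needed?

Total = 475 + 425 + 400 + 375 + 375 + 375 + 325 + 325 + 275 + 250 + 125 = 3725 cm.
Lower bound: ⌈3725/500⌉ = 8 stock rods.
Also, 9 pieces each exceed 250 cm, and no two of those can share a stock rod, so at least 9 stock rods are needed.
A packing using 10 stock rods:
  stock rod 1: 475 = 475
  stock rod 2: 425 = 425
  stock rod 3: 400 = 400
  stock rod 4: 375 + 125 = 500
  stock rod 5: 375 = 375
  stock rod 6: 375 = 375
  stock rod 7: 325 = 325
  stock rod 8: 325 = 325
  stock rod 9: 275 = 275
  stock rod 10: 250 = 250
No arrangement into 9 stock rods stays within capacity, so 10 is optimal.

10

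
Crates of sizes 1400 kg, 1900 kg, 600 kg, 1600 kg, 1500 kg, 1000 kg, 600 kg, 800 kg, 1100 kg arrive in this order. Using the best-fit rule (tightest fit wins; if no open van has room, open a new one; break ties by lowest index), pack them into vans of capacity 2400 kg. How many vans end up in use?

  1400 → van 1 (new)  [load 1400/2400]
  1900 → van 2 (new)  [load 1900/2400]
  600 → van 1  [load 2000/2400]
  1600 → van 3 (new)  [load 1600/2400]
  1500 → van 4 (new)  [load 1500/2400]
  1000 → van 5 (new)  [load 1000/2400]
  600 → van 3  [load 2200/2400]
  800 → van 4  [load 2300/2400]
  1100 → van 5  [load 2100/2400]
5 vans opened.

5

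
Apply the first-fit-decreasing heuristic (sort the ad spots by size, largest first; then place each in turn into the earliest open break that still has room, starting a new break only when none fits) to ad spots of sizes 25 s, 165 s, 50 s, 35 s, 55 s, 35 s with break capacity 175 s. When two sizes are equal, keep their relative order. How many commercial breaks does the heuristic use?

Sorted descending: 165, 55, 50, 35, 35, 25.
  165 → break 1 (new)  [load 165/175]
  55 → break 2 (new)  [load 55/175]
  50 → break 2  [load 105/175]
  35 → break 2  [load 140/175]
  35 → break 2  [load 175/175]
  25 → break 3 (new)  [load 25/175]
3 commercial breaks opened.

3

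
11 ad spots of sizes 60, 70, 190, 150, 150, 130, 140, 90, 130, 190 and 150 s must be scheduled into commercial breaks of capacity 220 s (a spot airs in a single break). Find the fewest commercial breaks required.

Total = 190 + 190 + 150 + 150 + 150 + 140 + 130 + 130 + 90 + 70 + 60 = 1450 s.
Lower bound: ⌈1450/220⌉ = 7 commercial breaks.
Also, 8 ad spots each exceed 110 s, and no two of those can share a break, so at least 8 commercial breaks are needed.
A packing using 8 commercial breaks:
  break 1: 190 = 190
  break 2: 190 = 190
  break 3: 150 + 70 = 220
  break 4: 150 + 60 = 210
  break 5: 150 = 150
  break 6: 140 = 140
  break 7: 130 + 90 = 220
  break 8: 130 = 130
This matches the lower bound, so 8 is optimal.

8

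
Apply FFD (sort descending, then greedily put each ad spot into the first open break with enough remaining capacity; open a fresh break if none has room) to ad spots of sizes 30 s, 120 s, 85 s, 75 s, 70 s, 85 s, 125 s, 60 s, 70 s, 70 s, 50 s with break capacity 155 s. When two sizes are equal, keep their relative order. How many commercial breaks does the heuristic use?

6

Sorted descending: 125, 120, 85, 85, 75, 70, 70, 70, 60, 50, 30.
  125 → break 1 (new)  [load 125/155]
  120 → break 2 (new)  [load 120/155]
  85 → break 3 (new)  [load 85/155]
  85 → break 4 (new)  [load 85/155]
  75 → break 5 (new)  [load 75/155]
  70 → break 3  [load 155/155]
  70 → break 4  [load 155/155]
  70 → break 5  [load 145/155]
  60 → break 6 (new)  [load 60/155]
  50 → break 6  [load 110/155]
  30 → break 1  [load 155/155]
6 commercial breaks opened.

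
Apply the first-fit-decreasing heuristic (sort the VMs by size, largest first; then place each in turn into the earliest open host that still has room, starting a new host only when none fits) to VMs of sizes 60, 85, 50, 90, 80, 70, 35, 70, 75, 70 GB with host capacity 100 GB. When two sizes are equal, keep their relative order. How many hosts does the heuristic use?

Sorted descending: 90, 85, 80, 75, 70, 70, 70, 60, 50, 35.
  90 → host 1 (new)  [load 90/100]
  85 → host 2 (new)  [load 85/100]
  80 → host 3 (new)  [load 80/100]
  75 → host 4 (new)  [load 75/100]
  70 → host 5 (new)  [load 70/100]
  70 → host 6 (new)  [load 70/100]
  70 → host 7 (new)  [load 70/100]
  60 → host 8 (new)  [load 60/100]
  50 → host 9 (new)  [load 50/100]
  35 → host 8  [load 95/100]
9 hosts opened.

9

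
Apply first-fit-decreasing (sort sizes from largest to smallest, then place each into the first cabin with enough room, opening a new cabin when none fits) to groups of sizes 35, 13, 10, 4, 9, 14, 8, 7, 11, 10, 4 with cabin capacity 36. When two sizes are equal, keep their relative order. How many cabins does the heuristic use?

Sorted descending: 35, 14, 13, 11, 10, 10, 9, 8, 7, 4, 4.
  35 → cabin 1 (new)  [load 35/36]
  14 → cabin 2 (new)  [load 14/36]
  13 → cabin 2  [load 27/36]
  11 → cabin 3 (new)  [load 11/36]
  10 → cabin 3  [load 21/36]
  10 → cabin 3  [load 31/36]
  9 → cabin 2  [load 36/36]
  8 → cabin 4 (new)  [load 8/36]
  7 → cabin 4  [load 15/36]
  4 → cabin 3  [load 35/36]
  4 → cabin 4  [load 19/36]
4 cabins opened.

4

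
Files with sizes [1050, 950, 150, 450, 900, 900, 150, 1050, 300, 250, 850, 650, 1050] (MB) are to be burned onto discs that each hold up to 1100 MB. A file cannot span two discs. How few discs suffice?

Total = 1050 + 1050 + 1050 + 950 + 900 + 900 + 850 + 650 + 450 + 300 + 250 + 150 + 150 = 8700 MB.
Lower bound: ⌈8700/1100⌉ = 8 discs.
A packing using 9 discs:
  disc 1: 1050 = 1050
  disc 2: 1050 = 1050
  disc 3: 1050 = 1050
  disc 4: 950 + 150 = 1100
  disc 5: 900 + 150 = 1050
  disc 6: 900 = 900
  disc 7: 850 + 250 = 1100
  disc 8: 650 + 450 = 1100
  disc 9: 300 = 300
No arrangement into 8 discs stays within capacity, so 9 is optimal.

9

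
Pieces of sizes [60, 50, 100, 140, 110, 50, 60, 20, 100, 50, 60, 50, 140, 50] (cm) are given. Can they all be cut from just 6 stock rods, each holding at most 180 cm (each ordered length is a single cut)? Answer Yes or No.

No

Total = 1040 cm; ⌈1040/180⌉ = 6.
The bound of 6 does not rule out 6, but exhaustive search shows no assignment into 6 stock rods of capacity 180 cm exists — the minimum is 7.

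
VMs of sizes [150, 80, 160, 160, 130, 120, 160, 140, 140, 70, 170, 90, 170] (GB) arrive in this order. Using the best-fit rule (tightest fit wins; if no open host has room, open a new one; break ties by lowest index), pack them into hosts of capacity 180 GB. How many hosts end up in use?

  150 → host 1 (new)  [load 150/180]
  80 → host 2 (new)  [load 80/180]
  160 → host 3 (new)  [load 160/180]
  160 → host 4 (new)  [load 160/180]
  130 → host 5 (new)  [load 130/180]
  120 → host 6 (new)  [load 120/180]
  160 → host 7 (new)  [load 160/180]
  140 → host 8 (new)  [load 140/180]
  140 → host 9 (new)  [load 140/180]
  70 → host 2  [load 150/180]
  170 → host 10 (new)  [load 170/180]
  90 → host 11 (new)  [load 90/180]
  170 → host 12 (new)  [load 170/180]
12 hosts opened.

12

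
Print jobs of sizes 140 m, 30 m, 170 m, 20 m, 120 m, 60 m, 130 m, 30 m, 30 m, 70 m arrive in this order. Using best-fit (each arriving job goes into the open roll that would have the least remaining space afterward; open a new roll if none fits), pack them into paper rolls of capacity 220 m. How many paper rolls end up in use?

  140 → roll 1 (new)  [load 140/220]
  30 → roll 1  [load 170/220]
  170 → roll 2 (new)  [load 170/220]
  20 → roll 1  [load 190/220]
  120 → roll 3 (new)  [load 120/220]
  60 → roll 3  [load 180/220]
  130 → roll 4 (new)  [load 130/220]
  30 → roll 1  [load 220/220]
  30 → roll 3  [load 210/220]
  70 → roll 4  [load 200/220]
4 paper rolls opened.

4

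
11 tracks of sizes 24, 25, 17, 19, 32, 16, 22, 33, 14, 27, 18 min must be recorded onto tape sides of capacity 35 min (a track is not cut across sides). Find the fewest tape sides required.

9

Total = 33 + 32 + 27 + 25 + 24 + 22 + 19 + 18 + 17 + 16 + 14 = 247 min.
Lower bound: ⌈247/35⌉ = 8 tape sides.
A packing using 9 tape sides:
  side 1: 33 = 33
  side 2: 32 = 32
  side 3: 27 = 27
  side 4: 25 = 25
  side 5: 24 = 24
  side 6: 22 = 22
  side 7: 19 + 16 = 35
  side 8: 18 + 17 = 35
  side 9: 14 = 14
No arrangement into 8 tape sides stays within capacity, so 9 is optimal.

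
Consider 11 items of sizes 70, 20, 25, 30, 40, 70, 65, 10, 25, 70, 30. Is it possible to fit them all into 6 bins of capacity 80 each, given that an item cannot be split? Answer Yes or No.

No

Total = 455; ⌈455/80⌉ = 6.
The bound of 6 does not rule out 6, but exhaustive search shows no assignment into 6 bins of capacity 80 exists — the minimum is 7.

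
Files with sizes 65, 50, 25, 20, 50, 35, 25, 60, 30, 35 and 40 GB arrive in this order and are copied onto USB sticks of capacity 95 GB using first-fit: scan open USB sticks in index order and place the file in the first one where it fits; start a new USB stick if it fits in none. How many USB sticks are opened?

  65 → USB stick 1 (new)  [load 65/95]
  50 → USB stick 2 (new)  [load 50/95]
  25 → USB stick 1  [load 90/95]
  20 → USB stick 2  [load 70/95]
  50 → USB stick 3 (new)  [load 50/95]
  35 → USB stick 3  [load 85/95]
  25 → USB stick 2  [load 95/95]
  60 → USB stick 4 (new)  [load 60/95]
  30 → USB stick 4  [load 90/95]
  35 → USB stick 5 (new)  [load 35/95]
  40 → USB stick 5  [load 75/95]
5 USB sticks opened.

5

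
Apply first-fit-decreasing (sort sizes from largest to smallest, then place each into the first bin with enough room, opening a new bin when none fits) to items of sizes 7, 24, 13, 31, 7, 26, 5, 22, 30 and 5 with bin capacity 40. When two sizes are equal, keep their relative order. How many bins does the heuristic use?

Sorted descending: 31, 30, 26, 24, 22, 13, 7, 7, 5, 5.
  31 → bin 1 (new)  [load 31/40]
  30 → bin 2 (new)  [load 30/40]
  26 → bin 3 (new)  [load 26/40]
  24 → bin 4 (new)  [load 24/40]
  22 → bin 5 (new)  [load 22/40]
  13 → bin 3  [load 39/40]
  7 → bin 1  [load 38/40]
  7 → bin 2  [load 37/40]
  5 → bin 4  [load 29/40]
  5 → bin 4  [load 34/40]
5 bins opened.

5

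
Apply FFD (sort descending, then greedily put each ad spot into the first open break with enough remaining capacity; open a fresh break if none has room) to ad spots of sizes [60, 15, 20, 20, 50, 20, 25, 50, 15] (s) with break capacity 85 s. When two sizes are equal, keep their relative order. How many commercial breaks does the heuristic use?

Sorted descending: 60, 50, 50, 25, 20, 20, 20, 15, 15.
  60 → break 1 (new)  [load 60/85]
  50 → break 2 (new)  [load 50/85]
  50 → break 3 (new)  [load 50/85]
  25 → break 1  [load 85/85]
  20 → break 2  [load 70/85]
  20 → break 3  [load 70/85]
  20 → break 4 (new)  [load 20/85]
  15 → break 2  [load 85/85]
  15 → break 3  [load 85/85]
4 commercial breaks opened.

4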